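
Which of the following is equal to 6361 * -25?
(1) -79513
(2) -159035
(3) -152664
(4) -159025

6361 * -25 = -159025
4) -159025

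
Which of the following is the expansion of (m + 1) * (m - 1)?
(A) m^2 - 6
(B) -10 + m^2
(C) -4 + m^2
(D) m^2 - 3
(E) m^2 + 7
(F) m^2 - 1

Expanding (m + 1) * (m - 1):
= m^2 - 1
F) m^2 - 1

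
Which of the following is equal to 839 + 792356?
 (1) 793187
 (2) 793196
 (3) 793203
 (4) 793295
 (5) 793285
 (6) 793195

839 + 792356 = 793195
6) 793195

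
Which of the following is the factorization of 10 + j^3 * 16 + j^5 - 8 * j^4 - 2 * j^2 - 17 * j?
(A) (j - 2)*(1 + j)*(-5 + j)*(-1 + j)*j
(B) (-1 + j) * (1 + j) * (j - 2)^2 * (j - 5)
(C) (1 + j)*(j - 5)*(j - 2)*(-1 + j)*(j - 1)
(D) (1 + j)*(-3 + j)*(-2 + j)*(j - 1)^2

We need to factor 10 + j^3 * 16 + j^5 - 8 * j^4 - 2 * j^2 - 17 * j.
The factored form is (1 + j)*(j - 5)*(j - 2)*(-1 + j)*(j - 1).
C) (1 + j)*(j - 5)*(j - 2)*(-1 + j)*(j - 1)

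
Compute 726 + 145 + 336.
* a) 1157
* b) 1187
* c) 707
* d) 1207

First: 726 + 145 = 871
Then: 871 + 336 = 1207
d) 1207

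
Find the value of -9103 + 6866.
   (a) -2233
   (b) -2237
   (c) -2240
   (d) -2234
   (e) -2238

-9103 + 6866 = -2237
b) -2237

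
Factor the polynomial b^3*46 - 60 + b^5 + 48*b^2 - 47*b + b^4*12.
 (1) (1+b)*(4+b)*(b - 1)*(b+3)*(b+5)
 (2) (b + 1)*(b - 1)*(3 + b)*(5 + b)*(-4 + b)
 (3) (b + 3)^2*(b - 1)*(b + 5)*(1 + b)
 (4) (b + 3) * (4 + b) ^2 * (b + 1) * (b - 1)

We need to factor b^3*46 - 60 + b^5 + 48*b^2 - 47*b + b^4*12.
The factored form is (1+b)*(4+b)*(b - 1)*(b+3)*(b+5).
1) (1+b)*(4+b)*(b - 1)*(b+3)*(b+5)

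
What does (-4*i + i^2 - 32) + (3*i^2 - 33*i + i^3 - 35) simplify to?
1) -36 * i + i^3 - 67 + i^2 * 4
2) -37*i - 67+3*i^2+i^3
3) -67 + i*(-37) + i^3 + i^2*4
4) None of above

Adding the polynomials and combining like terms:
(-4*i + i^2 - 32) + (3*i^2 - 33*i + i^3 - 35)
= -67 + i*(-37) + i^3 + i^2*4
3) -67 + i*(-37) + i^3 + i^2*4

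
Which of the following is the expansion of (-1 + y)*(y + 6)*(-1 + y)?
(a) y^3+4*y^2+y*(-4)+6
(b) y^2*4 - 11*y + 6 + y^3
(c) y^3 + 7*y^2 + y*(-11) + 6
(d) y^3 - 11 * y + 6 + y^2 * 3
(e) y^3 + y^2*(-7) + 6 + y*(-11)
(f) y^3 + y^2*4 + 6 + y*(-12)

Expanding (-1 + y)*(y + 6)*(-1 + y):
= y^2*4 - 11*y + 6 + y^3
b) y^2*4 - 11*y + 6 + y^3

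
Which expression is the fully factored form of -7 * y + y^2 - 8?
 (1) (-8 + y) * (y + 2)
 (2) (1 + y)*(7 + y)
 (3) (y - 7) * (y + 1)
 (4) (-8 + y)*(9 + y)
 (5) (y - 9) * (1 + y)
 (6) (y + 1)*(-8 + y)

We need to factor -7 * y + y^2 - 8.
The factored form is (y + 1)*(-8 + y).
6) (y + 1)*(-8 + y)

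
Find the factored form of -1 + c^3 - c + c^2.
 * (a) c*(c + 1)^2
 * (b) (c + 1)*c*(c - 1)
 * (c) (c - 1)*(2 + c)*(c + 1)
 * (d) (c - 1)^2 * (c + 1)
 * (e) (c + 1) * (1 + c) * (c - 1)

We need to factor -1 + c^3 - c + c^2.
The factored form is (c + 1) * (1 + c) * (c - 1).
e) (c + 1) * (1 + c) * (c - 1)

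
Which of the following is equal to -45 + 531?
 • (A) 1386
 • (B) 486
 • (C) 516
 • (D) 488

-45 + 531 = 486
B) 486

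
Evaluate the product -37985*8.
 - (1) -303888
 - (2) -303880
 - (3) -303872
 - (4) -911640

-37985 * 8 = -303880
2) -303880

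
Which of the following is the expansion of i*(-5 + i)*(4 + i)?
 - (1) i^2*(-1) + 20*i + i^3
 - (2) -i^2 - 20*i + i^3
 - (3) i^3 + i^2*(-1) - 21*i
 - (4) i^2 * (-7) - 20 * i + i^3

Expanding i*(-5 + i)*(4 + i):
= -i^2 - 20*i + i^3
2) -i^2 - 20*i + i^3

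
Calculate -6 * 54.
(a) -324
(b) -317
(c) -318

-6 * 54 = -324
a) -324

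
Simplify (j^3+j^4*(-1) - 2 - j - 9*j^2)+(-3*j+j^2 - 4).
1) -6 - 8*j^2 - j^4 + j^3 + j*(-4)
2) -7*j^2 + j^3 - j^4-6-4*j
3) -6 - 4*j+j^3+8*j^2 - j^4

Adding the polynomials and combining like terms:
(j^3 + j^4*(-1) - 2 - j - 9*j^2) + (-3*j + j^2 - 4)
= -6 - 8*j^2 - j^4 + j^3 + j*(-4)
1) -6 - 8*j^2 - j^4 + j^3 + j*(-4)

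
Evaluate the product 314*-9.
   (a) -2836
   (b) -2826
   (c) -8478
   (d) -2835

314 * -9 = -2826
b) -2826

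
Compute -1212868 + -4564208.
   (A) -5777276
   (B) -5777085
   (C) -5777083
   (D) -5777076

-1212868 + -4564208 = -5777076
D) -5777076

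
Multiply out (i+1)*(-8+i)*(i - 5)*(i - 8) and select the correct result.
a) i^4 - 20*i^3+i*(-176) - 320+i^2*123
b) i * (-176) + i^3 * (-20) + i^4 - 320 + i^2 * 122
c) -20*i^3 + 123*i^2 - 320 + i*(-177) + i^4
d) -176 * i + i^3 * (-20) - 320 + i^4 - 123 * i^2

Expanding (i+1)*(-8+i)*(i - 5)*(i - 8):
= i^4 - 20*i^3+i*(-176) - 320+i^2*123
a) i^4 - 20*i^3+i*(-176) - 320+i^2*123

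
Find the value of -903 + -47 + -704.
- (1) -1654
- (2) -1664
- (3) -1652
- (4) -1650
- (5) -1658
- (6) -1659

First: -903 + -47 = -950
Then: -950 + -704 = -1654
1) -1654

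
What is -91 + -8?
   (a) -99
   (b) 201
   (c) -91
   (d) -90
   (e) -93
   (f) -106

-91 + -8 = -99
a) -99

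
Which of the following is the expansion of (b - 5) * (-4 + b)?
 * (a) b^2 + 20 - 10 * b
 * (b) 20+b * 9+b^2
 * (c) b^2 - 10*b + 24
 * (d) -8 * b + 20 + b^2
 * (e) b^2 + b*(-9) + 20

Expanding (b - 5) * (-4 + b):
= b^2 + b*(-9) + 20
e) b^2 + b*(-9) + 20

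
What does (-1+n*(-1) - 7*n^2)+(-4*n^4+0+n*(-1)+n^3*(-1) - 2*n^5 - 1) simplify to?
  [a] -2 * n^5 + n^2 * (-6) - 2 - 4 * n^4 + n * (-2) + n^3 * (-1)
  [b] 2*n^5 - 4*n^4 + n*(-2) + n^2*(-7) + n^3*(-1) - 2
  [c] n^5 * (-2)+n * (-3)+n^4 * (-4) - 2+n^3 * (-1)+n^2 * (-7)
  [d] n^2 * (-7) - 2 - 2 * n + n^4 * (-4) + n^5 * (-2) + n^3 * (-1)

Adding the polynomials and combining like terms:
(-1 + n*(-1) - 7*n^2) + (-4*n^4 + 0 + n*(-1) + n^3*(-1) - 2*n^5 - 1)
= n^2 * (-7) - 2 - 2 * n + n^4 * (-4) + n^5 * (-2) + n^3 * (-1)
d) n^2 * (-7) - 2 - 2 * n + n^4 * (-4) + n^5 * (-2) + n^3 * (-1)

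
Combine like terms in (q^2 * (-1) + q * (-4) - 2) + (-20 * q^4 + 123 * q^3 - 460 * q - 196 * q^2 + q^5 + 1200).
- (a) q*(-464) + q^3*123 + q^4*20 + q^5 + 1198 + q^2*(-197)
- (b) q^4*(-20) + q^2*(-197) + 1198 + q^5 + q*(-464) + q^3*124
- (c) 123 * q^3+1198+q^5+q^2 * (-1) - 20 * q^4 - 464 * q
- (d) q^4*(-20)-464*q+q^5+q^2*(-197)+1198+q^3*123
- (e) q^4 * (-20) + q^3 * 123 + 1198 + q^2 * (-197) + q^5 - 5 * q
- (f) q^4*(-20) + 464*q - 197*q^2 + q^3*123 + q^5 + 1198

Adding the polynomials and combining like terms:
(q^2*(-1) + q*(-4) - 2) + (-20*q^4 + 123*q^3 - 460*q - 196*q^2 + q^5 + 1200)
= q^4*(-20)-464*q+q^5+q^2*(-197)+1198+q^3*123
d) q^4*(-20)-464*q+q^5+q^2*(-197)+1198+q^3*123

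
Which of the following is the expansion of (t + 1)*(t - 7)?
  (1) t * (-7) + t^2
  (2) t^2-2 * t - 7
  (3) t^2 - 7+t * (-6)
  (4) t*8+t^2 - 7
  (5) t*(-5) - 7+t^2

Expanding (t + 1)*(t - 7):
= t^2 - 7+t * (-6)
3) t^2 - 7+t * (-6)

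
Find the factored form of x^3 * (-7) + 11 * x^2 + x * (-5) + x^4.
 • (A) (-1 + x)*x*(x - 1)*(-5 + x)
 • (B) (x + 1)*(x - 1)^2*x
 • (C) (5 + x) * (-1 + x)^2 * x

We need to factor x^3 * (-7) + 11 * x^2 + x * (-5) + x^4.
The factored form is (-1 + x)*x*(x - 1)*(-5 + x).
A) (-1 + x)*x*(x - 1)*(-5 + x)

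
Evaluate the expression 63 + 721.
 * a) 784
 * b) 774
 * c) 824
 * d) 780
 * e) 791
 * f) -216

63 + 721 = 784
a) 784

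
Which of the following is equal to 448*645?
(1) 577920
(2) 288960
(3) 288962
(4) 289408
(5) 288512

448 * 645 = 288960
2) 288960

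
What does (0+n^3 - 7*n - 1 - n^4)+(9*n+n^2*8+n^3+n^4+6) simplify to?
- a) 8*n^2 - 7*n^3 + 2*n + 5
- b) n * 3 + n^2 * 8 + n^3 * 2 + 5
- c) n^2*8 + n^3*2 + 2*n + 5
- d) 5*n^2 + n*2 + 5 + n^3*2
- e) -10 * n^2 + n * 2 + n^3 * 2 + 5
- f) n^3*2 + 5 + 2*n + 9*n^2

Adding the polynomials and combining like terms:
(0 + n^3 - 7*n - 1 - n^4) + (9*n + n^2*8 + n^3 + n^4 + 6)
= n^2*8 + n^3*2 + 2*n + 5
c) n^2*8 + n^3*2 + 2*n + 5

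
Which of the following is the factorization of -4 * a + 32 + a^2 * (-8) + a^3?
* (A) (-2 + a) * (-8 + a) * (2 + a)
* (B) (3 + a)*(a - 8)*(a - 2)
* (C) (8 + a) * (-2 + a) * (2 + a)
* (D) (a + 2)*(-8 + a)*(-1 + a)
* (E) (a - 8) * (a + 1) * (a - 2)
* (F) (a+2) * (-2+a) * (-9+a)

We need to factor -4 * a + 32 + a^2 * (-8) + a^3.
The factored form is (-2 + a) * (-8 + a) * (2 + a).
A) (-2 + a) * (-8 + a) * (2 + a)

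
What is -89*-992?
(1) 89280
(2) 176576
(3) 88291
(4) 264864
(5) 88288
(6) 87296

-89 * -992 = 88288
5) 88288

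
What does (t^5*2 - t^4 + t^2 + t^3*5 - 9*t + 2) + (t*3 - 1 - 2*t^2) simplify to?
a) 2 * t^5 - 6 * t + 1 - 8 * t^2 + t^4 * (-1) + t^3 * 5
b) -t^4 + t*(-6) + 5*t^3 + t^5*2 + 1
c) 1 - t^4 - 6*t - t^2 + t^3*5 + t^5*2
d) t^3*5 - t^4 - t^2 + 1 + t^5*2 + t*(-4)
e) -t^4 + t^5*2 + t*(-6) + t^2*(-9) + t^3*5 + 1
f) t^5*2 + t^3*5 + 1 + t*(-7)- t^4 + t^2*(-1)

Adding the polynomials and combining like terms:
(t^5*2 - t^4 + t^2 + t^3*5 - 9*t + 2) + (t*3 - 1 - 2*t^2)
= 1 - t^4 - 6*t - t^2 + t^3*5 + t^5*2
c) 1 - t^4 - 6*t - t^2 + t^3*5 + t^5*2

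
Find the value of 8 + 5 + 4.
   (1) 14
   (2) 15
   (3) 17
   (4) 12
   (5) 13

First: 8 + 5 = 13
Then: 13 + 4 = 17
3) 17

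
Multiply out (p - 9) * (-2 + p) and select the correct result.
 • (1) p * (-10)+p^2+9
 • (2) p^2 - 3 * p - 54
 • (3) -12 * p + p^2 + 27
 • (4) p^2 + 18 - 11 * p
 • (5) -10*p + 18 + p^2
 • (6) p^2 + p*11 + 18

Expanding (p - 9) * (-2 + p):
= p^2 + 18 - 11 * p
4) p^2 + 18 - 11 * p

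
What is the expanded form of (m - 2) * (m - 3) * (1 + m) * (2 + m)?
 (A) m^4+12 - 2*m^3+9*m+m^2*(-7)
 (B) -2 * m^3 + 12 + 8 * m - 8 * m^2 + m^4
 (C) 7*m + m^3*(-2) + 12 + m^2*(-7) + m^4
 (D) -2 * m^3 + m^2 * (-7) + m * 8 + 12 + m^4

Expanding (m - 2) * (m - 3) * (1 + m) * (2 + m):
= -2 * m^3 + m^2 * (-7) + m * 8 + 12 + m^4
D) -2 * m^3 + m^2 * (-7) + m * 8 + 12 + m^4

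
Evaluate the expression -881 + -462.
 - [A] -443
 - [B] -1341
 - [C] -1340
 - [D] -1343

-881 + -462 = -1343
D) -1343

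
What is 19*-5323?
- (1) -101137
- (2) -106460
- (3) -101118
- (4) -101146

19 * -5323 = -101137
1) -101137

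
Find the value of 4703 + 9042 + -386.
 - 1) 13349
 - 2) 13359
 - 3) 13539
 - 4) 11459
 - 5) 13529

First: 4703 + 9042 = 13745
Then: 13745 + -386 = 13359
2) 13359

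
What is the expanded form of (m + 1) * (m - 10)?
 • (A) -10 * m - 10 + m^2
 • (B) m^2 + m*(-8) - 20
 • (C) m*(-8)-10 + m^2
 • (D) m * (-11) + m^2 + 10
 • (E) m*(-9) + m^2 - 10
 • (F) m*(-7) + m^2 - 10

Expanding (m + 1) * (m - 10):
= m*(-9) + m^2 - 10
E) m*(-9) + m^2 - 10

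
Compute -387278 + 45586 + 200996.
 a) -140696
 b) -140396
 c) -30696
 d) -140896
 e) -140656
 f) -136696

First: -387278 + 45586 = -341692
Then: -341692 + 200996 = -140696
a) -140696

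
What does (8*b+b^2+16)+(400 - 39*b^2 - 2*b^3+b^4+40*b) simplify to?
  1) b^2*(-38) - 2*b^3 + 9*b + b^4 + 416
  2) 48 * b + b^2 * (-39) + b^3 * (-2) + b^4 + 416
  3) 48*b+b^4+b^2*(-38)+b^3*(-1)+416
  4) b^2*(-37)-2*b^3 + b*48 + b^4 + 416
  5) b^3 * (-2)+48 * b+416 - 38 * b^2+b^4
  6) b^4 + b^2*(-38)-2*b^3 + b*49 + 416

Adding the polynomials and combining like terms:
(8*b + b^2 + 16) + (400 - 39*b^2 - 2*b^3 + b^4 + 40*b)
= b^3 * (-2)+48 * b+416 - 38 * b^2+b^4
5) b^3 * (-2)+48 * b+416 - 38 * b^2+b^4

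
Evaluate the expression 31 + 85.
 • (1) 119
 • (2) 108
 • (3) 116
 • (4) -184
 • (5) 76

31 + 85 = 116
3) 116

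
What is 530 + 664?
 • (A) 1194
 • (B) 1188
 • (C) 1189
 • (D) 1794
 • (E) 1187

530 + 664 = 1194
A) 1194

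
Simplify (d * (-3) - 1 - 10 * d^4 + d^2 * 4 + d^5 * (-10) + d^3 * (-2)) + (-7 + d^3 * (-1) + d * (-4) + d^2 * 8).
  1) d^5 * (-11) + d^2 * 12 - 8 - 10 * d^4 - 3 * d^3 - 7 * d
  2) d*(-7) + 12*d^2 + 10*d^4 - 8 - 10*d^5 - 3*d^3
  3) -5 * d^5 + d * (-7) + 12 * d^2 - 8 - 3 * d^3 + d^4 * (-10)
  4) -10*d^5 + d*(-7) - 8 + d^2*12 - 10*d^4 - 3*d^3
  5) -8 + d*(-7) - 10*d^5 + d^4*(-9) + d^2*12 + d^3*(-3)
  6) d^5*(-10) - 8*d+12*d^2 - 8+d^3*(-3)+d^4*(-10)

Adding the polynomials and combining like terms:
(d*(-3) - 1 - 10*d^4 + d^2*4 + d^5*(-10) + d^3*(-2)) + (-7 + d^3*(-1) + d*(-4) + d^2*8)
= -10*d^5 + d*(-7) - 8 + d^2*12 - 10*d^4 - 3*d^3
4) -10*d^5 + d*(-7) - 8 + d^2*12 - 10*d^4 - 3*d^3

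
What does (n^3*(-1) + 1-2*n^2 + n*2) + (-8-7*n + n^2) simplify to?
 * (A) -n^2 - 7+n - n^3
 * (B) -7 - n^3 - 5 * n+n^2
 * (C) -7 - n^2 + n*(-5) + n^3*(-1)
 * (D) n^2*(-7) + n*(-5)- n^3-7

Adding the polynomials and combining like terms:
(n^3*(-1) + 1 - 2*n^2 + n*2) + (-8 - 7*n + n^2)
= -7 - n^2 + n*(-5) + n^3*(-1)
C) -7 - n^2 + n*(-5) + n^3*(-1)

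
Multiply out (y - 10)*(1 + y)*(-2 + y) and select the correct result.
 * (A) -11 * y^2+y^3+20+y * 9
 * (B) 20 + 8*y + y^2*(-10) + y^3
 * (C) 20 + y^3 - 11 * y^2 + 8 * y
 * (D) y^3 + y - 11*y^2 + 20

Expanding (y - 10)*(1 + y)*(-2 + y):
= 20 + y^3 - 11 * y^2 + 8 * y
C) 20 + y^3 - 11 * y^2 + 8 * y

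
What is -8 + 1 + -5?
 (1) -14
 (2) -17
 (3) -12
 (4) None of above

First: -8 + 1 = -7
Then: -7 + -5 = -12
3) -12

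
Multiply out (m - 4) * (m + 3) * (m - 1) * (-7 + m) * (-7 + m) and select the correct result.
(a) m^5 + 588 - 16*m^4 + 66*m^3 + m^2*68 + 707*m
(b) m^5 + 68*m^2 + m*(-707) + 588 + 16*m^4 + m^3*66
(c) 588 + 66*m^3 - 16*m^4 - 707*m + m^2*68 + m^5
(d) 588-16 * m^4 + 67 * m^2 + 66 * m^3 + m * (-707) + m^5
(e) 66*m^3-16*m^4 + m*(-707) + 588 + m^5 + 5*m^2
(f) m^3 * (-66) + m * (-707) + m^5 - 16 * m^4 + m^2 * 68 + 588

Expanding (m - 4) * (m + 3) * (m - 1) * (-7 + m) * (-7 + m):
= 588 + 66*m^3 - 16*m^4 - 707*m + m^2*68 + m^5
c) 588 + 66*m^3 - 16*m^4 - 707*m + m^2*68 + m^5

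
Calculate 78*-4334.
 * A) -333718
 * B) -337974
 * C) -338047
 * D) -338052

78 * -4334 = -338052
D) -338052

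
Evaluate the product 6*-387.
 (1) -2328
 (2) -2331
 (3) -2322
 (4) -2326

6 * -387 = -2322
3) -2322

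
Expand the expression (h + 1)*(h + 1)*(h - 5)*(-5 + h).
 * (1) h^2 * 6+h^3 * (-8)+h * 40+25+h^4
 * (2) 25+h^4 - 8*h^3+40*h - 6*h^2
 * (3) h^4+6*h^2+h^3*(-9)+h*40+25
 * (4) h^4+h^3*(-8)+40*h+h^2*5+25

Expanding (h + 1)*(h + 1)*(h - 5)*(-5 + h):
= h^2 * 6+h^3 * (-8)+h * 40+25+h^4
1) h^2 * 6+h^3 * (-8)+h * 40+25+h^4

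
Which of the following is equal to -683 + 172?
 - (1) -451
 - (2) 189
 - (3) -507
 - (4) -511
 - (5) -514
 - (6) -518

-683 + 172 = -511
4) -511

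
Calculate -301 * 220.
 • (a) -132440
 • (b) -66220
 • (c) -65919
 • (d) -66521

-301 * 220 = -66220
b) -66220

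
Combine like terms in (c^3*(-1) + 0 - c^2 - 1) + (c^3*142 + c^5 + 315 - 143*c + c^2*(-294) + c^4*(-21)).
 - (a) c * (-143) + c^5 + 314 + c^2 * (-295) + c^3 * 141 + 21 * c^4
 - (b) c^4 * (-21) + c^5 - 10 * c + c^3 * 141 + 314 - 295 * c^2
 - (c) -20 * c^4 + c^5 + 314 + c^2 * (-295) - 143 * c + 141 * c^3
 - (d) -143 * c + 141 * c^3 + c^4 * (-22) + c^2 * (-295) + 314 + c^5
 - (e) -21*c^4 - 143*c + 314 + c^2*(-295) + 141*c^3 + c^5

Adding the polynomials and combining like terms:
(c^3*(-1) + 0 - c^2 - 1) + (c^3*142 + c^5 + 315 - 143*c + c^2*(-294) + c^4*(-21))
= -21*c^4 - 143*c + 314 + c^2*(-295) + 141*c^3 + c^5
e) -21*c^4 - 143*c + 314 + c^2*(-295) + 141*c^3 + c^5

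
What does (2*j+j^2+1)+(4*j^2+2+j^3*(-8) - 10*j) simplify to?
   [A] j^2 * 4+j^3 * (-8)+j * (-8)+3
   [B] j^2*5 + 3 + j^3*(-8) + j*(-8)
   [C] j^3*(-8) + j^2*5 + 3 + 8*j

Adding the polynomials and combining like terms:
(2*j + j^2 + 1) + (4*j^2 + 2 + j^3*(-8) - 10*j)
= j^2*5 + 3 + j^3*(-8) + j*(-8)
B) j^2*5 + 3 + j^3*(-8) + j*(-8)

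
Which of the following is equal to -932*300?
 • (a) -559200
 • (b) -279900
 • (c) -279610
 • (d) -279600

-932 * 300 = -279600
d) -279600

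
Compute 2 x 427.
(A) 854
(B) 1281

2 * 427 = 854
A) 854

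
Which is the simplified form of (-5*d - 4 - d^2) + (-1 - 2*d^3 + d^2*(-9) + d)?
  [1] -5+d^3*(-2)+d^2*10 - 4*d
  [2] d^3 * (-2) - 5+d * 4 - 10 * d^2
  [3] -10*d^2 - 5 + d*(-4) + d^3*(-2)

Adding the polynomials and combining like terms:
(-5*d - 4 - d^2) + (-1 - 2*d^3 + d^2*(-9) + d)
= -10*d^2 - 5 + d*(-4) + d^3*(-2)
3) -10*d^2 - 5 + d*(-4) + d^3*(-2)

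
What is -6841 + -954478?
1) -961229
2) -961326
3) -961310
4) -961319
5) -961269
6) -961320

-6841 + -954478 = -961319
4) -961319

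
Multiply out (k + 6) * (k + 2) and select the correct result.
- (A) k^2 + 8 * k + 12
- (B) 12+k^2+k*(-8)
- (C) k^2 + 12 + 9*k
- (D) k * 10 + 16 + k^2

Expanding (k + 6) * (k + 2):
= k^2 + 8 * k + 12
A) k^2 + 8 * k + 12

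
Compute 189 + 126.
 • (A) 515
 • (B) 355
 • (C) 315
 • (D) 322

189 + 126 = 315
C) 315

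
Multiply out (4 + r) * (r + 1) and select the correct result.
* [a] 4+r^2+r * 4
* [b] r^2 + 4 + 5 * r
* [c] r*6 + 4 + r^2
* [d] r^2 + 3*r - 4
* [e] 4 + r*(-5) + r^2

Expanding (4 + r) * (r + 1):
= r^2 + 4 + 5 * r
b) r^2 + 4 + 5 * r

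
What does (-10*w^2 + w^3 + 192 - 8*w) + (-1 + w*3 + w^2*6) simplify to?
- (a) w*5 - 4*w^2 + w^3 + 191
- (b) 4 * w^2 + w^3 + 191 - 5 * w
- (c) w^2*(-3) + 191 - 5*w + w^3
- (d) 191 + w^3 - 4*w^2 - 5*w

Adding the polynomials and combining like terms:
(-10*w^2 + w^3 + 192 - 8*w) + (-1 + w*3 + w^2*6)
= 191 + w^3 - 4*w^2 - 5*w
d) 191 + w^3 - 4*w^2 - 5*w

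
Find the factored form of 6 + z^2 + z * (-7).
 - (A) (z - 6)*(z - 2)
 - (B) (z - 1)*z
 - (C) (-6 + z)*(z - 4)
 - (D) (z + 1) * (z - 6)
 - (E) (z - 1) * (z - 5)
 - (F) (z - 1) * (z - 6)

We need to factor 6 + z^2 + z * (-7).
The factored form is (z - 1) * (z - 6).
F) (z - 1) * (z - 6)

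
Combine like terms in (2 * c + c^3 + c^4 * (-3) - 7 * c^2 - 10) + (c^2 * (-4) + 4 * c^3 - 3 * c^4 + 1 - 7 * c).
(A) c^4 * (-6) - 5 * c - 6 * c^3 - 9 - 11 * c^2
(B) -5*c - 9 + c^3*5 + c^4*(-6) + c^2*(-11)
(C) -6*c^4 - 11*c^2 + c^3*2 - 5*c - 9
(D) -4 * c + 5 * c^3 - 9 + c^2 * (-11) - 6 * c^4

Adding the polynomials and combining like terms:
(2*c + c^3 + c^4*(-3) - 7*c^2 - 10) + (c^2*(-4) + 4*c^3 - 3*c^4 + 1 - 7*c)
= -5*c - 9 + c^3*5 + c^4*(-6) + c^2*(-11)
B) -5*c - 9 + c^3*5 + c^4*(-6) + c^2*(-11)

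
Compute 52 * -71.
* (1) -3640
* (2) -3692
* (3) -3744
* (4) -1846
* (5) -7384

52 * -71 = -3692
2) -3692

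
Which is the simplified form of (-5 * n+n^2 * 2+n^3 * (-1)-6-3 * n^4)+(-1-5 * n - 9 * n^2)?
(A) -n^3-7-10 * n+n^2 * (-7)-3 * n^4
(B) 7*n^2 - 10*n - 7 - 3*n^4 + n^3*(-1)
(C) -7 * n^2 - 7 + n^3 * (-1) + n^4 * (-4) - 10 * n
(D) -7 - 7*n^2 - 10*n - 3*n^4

Adding the polynomials and combining like terms:
(-5*n + n^2*2 + n^3*(-1) - 6 - 3*n^4) + (-1 - 5*n - 9*n^2)
= -n^3-7-10 * n+n^2 * (-7)-3 * n^4
A) -n^3-7-10 * n+n^2 * (-7)-3 * n^4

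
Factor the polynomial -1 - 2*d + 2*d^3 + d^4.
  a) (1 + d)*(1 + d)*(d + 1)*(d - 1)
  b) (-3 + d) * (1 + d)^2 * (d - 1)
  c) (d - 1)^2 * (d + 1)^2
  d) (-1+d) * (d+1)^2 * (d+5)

We need to factor -1 - 2*d + 2*d^3 + d^4.
The factored form is (1 + d)*(1 + d)*(d + 1)*(d - 1).
a) (1 + d)*(1 + d)*(d + 1)*(d - 1)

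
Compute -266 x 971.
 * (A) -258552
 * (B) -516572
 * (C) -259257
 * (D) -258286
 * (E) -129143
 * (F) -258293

-266 * 971 = -258286
D) -258286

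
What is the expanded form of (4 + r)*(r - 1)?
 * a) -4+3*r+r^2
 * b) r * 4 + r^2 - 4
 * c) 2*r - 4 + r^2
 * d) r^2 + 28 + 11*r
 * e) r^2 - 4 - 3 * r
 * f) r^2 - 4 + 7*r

Expanding (4 + r)*(r - 1):
= -4+3*r+r^2
a) -4+3*r+r^2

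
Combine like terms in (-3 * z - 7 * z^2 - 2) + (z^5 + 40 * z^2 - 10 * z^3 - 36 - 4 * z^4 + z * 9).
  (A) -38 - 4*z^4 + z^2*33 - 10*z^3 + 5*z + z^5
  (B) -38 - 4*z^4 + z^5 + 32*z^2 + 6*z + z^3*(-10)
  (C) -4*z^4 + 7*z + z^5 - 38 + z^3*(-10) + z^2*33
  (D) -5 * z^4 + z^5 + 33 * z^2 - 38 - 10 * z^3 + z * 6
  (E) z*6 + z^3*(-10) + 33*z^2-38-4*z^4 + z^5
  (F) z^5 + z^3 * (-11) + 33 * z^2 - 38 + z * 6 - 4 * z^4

Adding the polynomials and combining like terms:
(-3*z - 7*z^2 - 2) + (z^5 + 40*z^2 - 10*z^3 - 36 - 4*z^4 + z*9)
= z*6 + z^3*(-10) + 33*z^2-38-4*z^4 + z^5
E) z*6 + z^3*(-10) + 33*z^2-38-4*z^4 + z^5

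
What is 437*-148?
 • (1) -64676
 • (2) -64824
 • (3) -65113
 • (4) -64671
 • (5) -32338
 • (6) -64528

437 * -148 = -64676
1) -64676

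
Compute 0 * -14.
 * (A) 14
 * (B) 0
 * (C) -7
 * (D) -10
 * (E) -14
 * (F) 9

0 * -14 = 0
B) 0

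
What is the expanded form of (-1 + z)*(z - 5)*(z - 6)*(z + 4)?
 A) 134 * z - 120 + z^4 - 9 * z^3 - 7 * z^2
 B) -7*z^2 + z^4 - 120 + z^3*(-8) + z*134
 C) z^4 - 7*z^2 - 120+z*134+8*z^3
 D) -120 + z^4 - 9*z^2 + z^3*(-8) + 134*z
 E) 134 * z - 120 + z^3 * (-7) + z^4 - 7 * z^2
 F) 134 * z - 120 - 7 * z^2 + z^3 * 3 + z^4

Expanding (-1 + z)*(z - 5)*(z - 6)*(z + 4):
= -7*z^2 + z^4 - 120 + z^3*(-8) + z*134
B) -7*z^2 + z^4 - 120 + z^3*(-8) + z*134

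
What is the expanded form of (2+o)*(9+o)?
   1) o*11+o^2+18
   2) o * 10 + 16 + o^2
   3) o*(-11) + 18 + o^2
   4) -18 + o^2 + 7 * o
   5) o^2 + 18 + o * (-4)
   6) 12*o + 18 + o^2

Expanding (2+o)*(9+o):
= o*11+o^2+18
1) o*11+o^2+18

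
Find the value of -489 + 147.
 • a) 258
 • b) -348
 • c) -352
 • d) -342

-489 + 147 = -342
d) -342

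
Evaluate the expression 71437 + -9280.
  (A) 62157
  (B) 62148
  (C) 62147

71437 + -9280 = 62157
A) 62157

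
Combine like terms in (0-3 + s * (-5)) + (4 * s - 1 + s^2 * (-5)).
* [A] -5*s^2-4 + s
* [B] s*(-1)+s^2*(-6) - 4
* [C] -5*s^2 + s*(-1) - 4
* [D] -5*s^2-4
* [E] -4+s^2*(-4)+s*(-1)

Adding the polynomials and combining like terms:
(0 - 3 + s*(-5)) + (4*s - 1 + s^2*(-5))
= -5*s^2 + s*(-1) - 4
C) -5*s^2 + s*(-1) - 4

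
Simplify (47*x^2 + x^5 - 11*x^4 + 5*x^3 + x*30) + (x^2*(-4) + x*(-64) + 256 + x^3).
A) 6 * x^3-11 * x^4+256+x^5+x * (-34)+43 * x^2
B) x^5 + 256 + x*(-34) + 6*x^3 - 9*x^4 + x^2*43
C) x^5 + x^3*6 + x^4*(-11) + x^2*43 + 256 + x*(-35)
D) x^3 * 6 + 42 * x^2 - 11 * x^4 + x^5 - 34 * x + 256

Adding the polynomials and combining like terms:
(47*x^2 + x^5 - 11*x^4 + 5*x^3 + x*30) + (x^2*(-4) + x*(-64) + 256 + x^3)
= 6 * x^3-11 * x^4+256+x^5+x * (-34)+43 * x^2
A) 6 * x^3-11 * x^4+256+x^5+x * (-34)+43 * x^2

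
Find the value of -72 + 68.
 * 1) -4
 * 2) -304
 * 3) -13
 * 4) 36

-72 + 68 = -4
1) -4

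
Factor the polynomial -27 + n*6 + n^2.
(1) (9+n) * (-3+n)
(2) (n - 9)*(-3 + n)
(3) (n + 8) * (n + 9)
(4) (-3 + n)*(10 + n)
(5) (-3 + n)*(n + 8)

We need to factor -27 + n*6 + n^2.
The factored form is (9+n) * (-3+n).
1) (9+n) * (-3+n)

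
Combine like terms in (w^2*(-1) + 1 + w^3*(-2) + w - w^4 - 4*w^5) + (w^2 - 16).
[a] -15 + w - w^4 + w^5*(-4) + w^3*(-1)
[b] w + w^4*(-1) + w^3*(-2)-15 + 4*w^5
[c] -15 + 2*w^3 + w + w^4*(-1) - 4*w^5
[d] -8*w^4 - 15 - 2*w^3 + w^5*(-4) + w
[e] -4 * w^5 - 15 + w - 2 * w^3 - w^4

Adding the polynomials and combining like terms:
(w^2*(-1) + 1 + w^3*(-2) + w - w^4 - 4*w^5) + (w^2 - 16)
= -4 * w^5 - 15 + w - 2 * w^3 - w^4
e) -4 * w^5 - 15 + w - 2 * w^3 - w^4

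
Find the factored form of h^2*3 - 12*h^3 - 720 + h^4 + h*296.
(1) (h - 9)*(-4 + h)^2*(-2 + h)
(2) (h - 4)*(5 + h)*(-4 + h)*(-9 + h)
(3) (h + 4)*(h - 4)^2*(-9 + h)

We need to factor h^2*3 - 12*h^3 - 720 + h^4 + h*296.
The factored form is (h - 4)*(5 + h)*(-4 + h)*(-9 + h).
2) (h - 4)*(5 + h)*(-4 + h)*(-9 + h)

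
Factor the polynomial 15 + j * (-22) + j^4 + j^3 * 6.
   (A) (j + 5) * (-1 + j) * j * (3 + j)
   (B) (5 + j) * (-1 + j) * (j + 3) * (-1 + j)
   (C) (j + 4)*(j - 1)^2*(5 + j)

We need to factor 15 + j * (-22) + j^4 + j^3 * 6.
The factored form is (5 + j) * (-1 + j) * (j + 3) * (-1 + j).
B) (5 + j) * (-1 + j) * (j + 3) * (-1 + j)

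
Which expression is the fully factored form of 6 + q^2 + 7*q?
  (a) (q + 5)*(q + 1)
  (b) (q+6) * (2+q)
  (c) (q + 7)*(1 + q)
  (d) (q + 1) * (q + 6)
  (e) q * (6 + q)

We need to factor 6 + q^2 + 7*q.
The factored form is (q + 1) * (q + 6).
d) (q + 1) * (q + 6)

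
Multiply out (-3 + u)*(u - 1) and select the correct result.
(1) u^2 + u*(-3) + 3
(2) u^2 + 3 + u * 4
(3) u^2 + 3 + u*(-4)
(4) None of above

Expanding (-3 + u)*(u - 1):
= u^2 + 3 + u*(-4)
3) u^2 + 3 + u*(-4)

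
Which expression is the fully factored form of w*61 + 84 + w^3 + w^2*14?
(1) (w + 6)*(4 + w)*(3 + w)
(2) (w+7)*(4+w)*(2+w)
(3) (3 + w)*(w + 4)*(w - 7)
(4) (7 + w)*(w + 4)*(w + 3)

We need to factor w*61 + 84 + w^3 + w^2*14.
The factored form is (7 + w)*(w + 4)*(w + 3).
4) (7 + w)*(w + 4)*(w + 3)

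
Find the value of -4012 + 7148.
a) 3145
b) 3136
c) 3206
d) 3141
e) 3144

-4012 + 7148 = 3136
b) 3136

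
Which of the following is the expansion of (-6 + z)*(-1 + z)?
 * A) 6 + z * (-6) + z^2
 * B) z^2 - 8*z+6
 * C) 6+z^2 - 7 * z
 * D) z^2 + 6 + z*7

Expanding (-6 + z)*(-1 + z):
= 6+z^2 - 7 * z
C) 6+z^2 - 7 * z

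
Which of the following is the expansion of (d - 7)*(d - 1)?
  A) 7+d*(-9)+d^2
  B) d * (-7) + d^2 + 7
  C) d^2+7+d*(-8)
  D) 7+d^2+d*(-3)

Expanding (d - 7)*(d - 1):
= d^2+7+d*(-8)
C) d^2+7+d*(-8)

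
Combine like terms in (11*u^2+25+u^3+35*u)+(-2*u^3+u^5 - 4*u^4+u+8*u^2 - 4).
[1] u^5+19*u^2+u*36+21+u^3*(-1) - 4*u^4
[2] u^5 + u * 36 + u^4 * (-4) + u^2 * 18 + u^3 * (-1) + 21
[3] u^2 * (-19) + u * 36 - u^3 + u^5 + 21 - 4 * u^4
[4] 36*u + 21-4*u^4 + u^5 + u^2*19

Adding the polynomials and combining like terms:
(11*u^2 + 25 + u^3 + 35*u) + (-2*u^3 + u^5 - 4*u^4 + u + 8*u^2 - 4)
= u^5+19*u^2+u*36+21+u^3*(-1) - 4*u^4
1) u^5+19*u^2+u*36+21+u^3*(-1) - 4*u^4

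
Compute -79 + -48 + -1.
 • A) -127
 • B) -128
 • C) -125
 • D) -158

First: -79 + -48 = -127
Then: -127 + -1 = -128
B) -128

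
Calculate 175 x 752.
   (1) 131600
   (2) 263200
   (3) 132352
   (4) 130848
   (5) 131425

175 * 752 = 131600
1) 131600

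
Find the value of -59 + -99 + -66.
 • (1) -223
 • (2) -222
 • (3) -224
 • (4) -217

First: -59 + -99 = -158
Then: -158 + -66 = -224
3) -224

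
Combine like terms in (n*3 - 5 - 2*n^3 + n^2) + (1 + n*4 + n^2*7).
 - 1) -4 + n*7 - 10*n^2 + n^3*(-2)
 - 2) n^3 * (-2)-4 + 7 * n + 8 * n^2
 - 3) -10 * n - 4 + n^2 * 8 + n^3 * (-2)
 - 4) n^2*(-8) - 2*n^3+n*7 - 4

Adding the polynomials and combining like terms:
(n*3 - 5 - 2*n^3 + n^2) + (1 + n*4 + n^2*7)
= n^3 * (-2)-4 + 7 * n + 8 * n^2
2) n^3 * (-2)-4 + 7 * n + 8 * n^2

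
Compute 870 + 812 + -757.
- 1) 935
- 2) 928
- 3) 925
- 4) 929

First: 870 + 812 = 1682
Then: 1682 + -757 = 925
3) 925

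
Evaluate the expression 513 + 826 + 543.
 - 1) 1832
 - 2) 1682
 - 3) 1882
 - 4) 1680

First: 513 + 826 = 1339
Then: 1339 + 543 = 1882
3) 1882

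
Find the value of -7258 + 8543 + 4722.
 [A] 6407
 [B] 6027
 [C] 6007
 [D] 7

First: -7258 + 8543 = 1285
Then: 1285 + 4722 = 6007
C) 6007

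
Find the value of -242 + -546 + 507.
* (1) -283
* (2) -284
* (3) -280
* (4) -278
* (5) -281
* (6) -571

First: -242 + -546 = -788
Then: -788 + 507 = -281
5) -281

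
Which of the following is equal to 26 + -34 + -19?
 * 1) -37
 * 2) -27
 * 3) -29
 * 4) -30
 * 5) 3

First: 26 + -34 = -8
Then: -8 + -19 = -27
2) -27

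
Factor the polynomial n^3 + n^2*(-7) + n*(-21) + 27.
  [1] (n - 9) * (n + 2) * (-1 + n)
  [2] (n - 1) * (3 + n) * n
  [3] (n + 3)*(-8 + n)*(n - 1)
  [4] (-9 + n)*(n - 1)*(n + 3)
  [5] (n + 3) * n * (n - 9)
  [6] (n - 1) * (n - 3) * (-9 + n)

We need to factor n^3 + n^2*(-7) + n*(-21) + 27.
The factored form is (-9 + n)*(n - 1)*(n + 3).
4) (-9 + n)*(n - 1)*(n + 3)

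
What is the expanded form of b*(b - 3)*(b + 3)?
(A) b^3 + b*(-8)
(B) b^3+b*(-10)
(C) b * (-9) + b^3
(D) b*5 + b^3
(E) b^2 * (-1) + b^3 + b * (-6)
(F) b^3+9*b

Expanding b*(b - 3)*(b + 3):
= b * (-9) + b^3
C) b * (-9) + b^3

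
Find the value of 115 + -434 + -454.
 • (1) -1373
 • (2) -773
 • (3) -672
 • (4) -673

First: 115 + -434 = -319
Then: -319 + -454 = -773
2) -773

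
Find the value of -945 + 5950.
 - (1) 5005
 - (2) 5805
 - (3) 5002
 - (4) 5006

-945 + 5950 = 5005
1) 5005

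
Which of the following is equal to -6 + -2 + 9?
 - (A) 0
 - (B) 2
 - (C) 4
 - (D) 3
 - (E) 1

First: -6 + -2 = -8
Then: -8 + 9 = 1
E) 1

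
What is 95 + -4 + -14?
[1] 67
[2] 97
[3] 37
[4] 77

First: 95 + -4 = 91
Then: 91 + -14 = 77
4) 77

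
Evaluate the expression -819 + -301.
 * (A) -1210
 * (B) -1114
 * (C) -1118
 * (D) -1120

-819 + -301 = -1120
D) -1120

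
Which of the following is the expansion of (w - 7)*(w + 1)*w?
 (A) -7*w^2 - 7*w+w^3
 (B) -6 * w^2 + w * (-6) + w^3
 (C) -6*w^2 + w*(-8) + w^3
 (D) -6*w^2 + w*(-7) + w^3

Expanding (w - 7)*(w + 1)*w:
= -6*w^2 + w*(-7) + w^3
D) -6*w^2 + w*(-7) + w^3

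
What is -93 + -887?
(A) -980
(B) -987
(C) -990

-93 + -887 = -980
A) -980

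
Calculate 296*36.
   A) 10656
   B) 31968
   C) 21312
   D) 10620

296 * 36 = 10656
A) 10656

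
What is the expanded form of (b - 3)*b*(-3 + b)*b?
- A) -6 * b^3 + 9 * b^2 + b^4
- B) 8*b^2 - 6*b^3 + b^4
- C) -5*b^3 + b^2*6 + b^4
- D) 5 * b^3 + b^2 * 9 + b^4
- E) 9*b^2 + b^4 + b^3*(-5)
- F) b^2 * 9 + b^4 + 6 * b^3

Expanding (b - 3)*b*(-3 + b)*b:
= -6 * b^3 + 9 * b^2 + b^4
A) -6 * b^3 + 9 * b^2 + b^4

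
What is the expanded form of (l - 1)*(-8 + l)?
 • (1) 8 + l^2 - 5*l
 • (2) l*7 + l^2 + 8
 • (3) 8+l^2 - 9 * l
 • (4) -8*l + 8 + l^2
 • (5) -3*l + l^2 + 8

Expanding (l - 1)*(-8 + l):
= 8+l^2 - 9 * l
3) 8+l^2 - 9 * l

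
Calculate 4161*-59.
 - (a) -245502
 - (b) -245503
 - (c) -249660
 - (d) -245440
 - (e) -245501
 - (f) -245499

4161 * -59 = -245499
f) -245499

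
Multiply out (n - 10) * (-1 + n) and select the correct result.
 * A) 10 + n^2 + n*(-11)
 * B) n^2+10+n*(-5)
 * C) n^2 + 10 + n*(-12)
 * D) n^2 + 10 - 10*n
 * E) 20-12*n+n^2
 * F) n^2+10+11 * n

Expanding (n - 10) * (-1 + n):
= 10 + n^2 + n*(-11)
A) 10 + n^2 + n*(-11)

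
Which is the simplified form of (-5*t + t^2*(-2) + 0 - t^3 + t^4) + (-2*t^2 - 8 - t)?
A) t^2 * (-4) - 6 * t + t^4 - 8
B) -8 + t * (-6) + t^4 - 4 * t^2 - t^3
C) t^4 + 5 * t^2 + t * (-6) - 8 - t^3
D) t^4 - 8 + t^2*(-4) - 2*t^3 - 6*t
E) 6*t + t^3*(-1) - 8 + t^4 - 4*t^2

Adding the polynomials and combining like terms:
(-5*t + t^2*(-2) + 0 - t^3 + t^4) + (-2*t^2 - 8 - t)
= -8 + t * (-6) + t^4 - 4 * t^2 - t^3
B) -8 + t * (-6) + t^4 - 4 * t^2 - t^3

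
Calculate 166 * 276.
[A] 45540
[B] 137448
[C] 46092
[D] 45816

166 * 276 = 45816
D) 45816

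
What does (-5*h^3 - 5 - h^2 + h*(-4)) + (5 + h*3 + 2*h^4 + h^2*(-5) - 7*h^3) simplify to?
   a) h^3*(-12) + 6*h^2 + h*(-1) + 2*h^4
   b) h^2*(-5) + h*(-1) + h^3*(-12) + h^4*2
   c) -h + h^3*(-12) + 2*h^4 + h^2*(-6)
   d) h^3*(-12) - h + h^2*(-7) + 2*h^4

Adding the polynomials and combining like terms:
(-5*h^3 - 5 - h^2 + h*(-4)) + (5 + h*3 + 2*h^4 + h^2*(-5) - 7*h^3)
= -h + h^3*(-12) + 2*h^4 + h^2*(-6)
c) -h + h^3*(-12) + 2*h^4 + h^2*(-6)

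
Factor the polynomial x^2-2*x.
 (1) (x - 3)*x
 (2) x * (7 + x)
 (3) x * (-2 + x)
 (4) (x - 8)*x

We need to factor x^2-2*x.
The factored form is x * (-2 + x).
3) x * (-2 + x)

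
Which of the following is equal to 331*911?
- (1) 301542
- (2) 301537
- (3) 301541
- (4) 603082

331 * 911 = 301541
3) 301541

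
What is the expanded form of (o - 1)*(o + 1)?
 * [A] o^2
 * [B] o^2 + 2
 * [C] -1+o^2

Expanding (o - 1)*(o + 1):
= -1+o^2
C) -1+o^2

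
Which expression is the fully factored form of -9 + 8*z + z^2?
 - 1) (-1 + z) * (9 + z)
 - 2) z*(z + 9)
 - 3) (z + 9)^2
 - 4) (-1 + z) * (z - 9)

We need to factor -9 + 8*z + z^2.
The factored form is (-1 + z) * (9 + z).
1) (-1 + z) * (9 + z)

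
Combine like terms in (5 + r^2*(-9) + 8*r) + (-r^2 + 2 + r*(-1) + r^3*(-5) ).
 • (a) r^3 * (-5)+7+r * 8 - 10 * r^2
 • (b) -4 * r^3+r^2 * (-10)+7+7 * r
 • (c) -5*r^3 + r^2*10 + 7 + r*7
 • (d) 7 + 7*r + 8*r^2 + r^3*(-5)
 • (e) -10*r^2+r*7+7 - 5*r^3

Adding the polynomials and combining like terms:
(5 + r^2*(-9) + 8*r) + (-r^2 + 2 + r*(-1) + r^3*(-5))
= -10*r^2+r*7+7 - 5*r^3
e) -10*r^2+r*7+7 - 5*r^3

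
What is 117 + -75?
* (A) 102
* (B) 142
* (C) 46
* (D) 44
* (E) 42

117 + -75 = 42
E) 42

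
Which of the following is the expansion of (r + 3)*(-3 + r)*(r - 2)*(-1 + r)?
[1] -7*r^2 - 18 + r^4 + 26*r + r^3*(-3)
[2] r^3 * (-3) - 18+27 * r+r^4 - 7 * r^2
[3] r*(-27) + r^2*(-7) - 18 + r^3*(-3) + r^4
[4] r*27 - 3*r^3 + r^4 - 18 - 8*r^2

Expanding (r + 3)*(-3 + r)*(r - 2)*(-1 + r):
= r^3 * (-3) - 18+27 * r+r^4 - 7 * r^2
2) r^3 * (-3) - 18+27 * r+r^4 - 7 * r^2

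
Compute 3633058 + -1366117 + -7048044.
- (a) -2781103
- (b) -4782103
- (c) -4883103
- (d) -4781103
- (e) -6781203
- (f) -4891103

First: 3633058 + -1366117 = 2266941
Then: 2266941 + -7048044 = -4781103
d) -4781103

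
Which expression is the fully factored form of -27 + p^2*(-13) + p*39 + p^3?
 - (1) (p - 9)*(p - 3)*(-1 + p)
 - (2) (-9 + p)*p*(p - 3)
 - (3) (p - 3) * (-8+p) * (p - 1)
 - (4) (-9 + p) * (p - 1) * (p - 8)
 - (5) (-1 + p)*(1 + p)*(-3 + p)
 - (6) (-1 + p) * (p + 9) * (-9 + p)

We need to factor -27 + p^2*(-13) + p*39 + p^3.
The factored form is (p - 9)*(p - 3)*(-1 + p).
1) (p - 9)*(p - 3)*(-1 + p)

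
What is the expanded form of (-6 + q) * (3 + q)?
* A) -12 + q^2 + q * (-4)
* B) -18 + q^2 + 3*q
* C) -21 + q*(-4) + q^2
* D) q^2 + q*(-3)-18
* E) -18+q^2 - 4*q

Expanding (-6 + q) * (3 + q):
= q^2 + q*(-3)-18
D) q^2 + q*(-3)-18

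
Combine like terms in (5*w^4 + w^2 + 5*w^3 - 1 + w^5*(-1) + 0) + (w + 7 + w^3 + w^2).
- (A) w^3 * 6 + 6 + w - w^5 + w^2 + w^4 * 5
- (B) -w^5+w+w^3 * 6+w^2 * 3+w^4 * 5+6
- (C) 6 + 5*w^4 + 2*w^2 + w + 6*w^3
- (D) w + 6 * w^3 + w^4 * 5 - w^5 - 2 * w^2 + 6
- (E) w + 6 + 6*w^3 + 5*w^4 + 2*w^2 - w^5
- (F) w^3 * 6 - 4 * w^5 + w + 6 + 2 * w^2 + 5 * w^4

Adding the polynomials and combining like terms:
(5*w^4 + w^2 + 5*w^3 - 1 + w^5*(-1) + 0) + (w + 7 + w^3 + w^2)
= w + 6 + 6*w^3 + 5*w^4 + 2*w^2 - w^5
E) w + 6 + 6*w^3 + 5*w^4 + 2*w^2 - w^5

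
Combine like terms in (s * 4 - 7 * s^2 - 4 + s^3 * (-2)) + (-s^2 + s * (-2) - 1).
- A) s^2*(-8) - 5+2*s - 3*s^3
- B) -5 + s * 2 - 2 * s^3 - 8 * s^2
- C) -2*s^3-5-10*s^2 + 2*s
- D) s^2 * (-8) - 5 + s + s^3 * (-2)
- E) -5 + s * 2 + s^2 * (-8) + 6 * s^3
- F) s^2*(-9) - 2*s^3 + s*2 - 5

Adding the polynomials and combining like terms:
(s*4 - 7*s^2 - 4 + s^3*(-2)) + (-s^2 + s*(-2) - 1)
= -5 + s * 2 - 2 * s^3 - 8 * s^2
B) -5 + s * 2 - 2 * s^3 - 8 * s^2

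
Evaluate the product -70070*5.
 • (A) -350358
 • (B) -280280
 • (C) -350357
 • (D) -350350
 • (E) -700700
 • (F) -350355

-70070 * 5 = -350350
D) -350350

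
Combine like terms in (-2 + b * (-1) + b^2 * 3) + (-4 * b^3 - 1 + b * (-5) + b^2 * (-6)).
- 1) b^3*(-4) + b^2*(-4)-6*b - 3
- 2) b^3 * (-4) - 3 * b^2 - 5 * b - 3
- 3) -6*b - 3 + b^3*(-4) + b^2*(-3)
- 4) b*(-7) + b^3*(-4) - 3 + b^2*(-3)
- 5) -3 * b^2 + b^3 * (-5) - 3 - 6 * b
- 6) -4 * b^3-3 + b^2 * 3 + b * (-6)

Adding the polynomials and combining like terms:
(-2 + b*(-1) + b^2*3) + (-4*b^3 - 1 + b*(-5) + b^2*(-6))
= -6*b - 3 + b^3*(-4) + b^2*(-3)
3) -6*b - 3 + b^3*(-4) + b^2*(-3)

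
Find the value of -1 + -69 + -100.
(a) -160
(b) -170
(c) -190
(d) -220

First: -1 + -69 = -70
Then: -70 + -100 = -170
b) -170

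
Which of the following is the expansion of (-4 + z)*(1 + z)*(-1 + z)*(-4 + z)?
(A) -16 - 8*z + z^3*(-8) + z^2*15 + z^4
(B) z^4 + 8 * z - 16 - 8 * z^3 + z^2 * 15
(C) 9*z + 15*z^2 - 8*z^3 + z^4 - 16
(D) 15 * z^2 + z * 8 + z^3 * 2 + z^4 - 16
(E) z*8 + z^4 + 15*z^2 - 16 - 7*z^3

Expanding (-4 + z)*(1 + z)*(-1 + z)*(-4 + z):
= z^4 + 8 * z - 16 - 8 * z^3 + z^2 * 15
B) z^4 + 8 * z - 16 - 8 * z^3 + z^2 * 15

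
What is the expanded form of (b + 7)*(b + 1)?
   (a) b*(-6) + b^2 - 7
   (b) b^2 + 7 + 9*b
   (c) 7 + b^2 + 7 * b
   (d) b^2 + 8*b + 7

Expanding (b + 7)*(b + 1):
= b^2 + 8*b + 7
d) b^2 + 8*b + 7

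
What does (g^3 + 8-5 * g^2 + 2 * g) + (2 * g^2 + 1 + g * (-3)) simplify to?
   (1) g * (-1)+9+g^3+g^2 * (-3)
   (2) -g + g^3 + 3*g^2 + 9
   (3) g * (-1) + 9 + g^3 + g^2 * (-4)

Adding the polynomials and combining like terms:
(g^3 + 8 - 5*g^2 + 2*g) + (2*g^2 + 1 + g*(-3))
= g * (-1)+9+g^3+g^2 * (-3)
1) g * (-1)+9+g^3+g^2 * (-3)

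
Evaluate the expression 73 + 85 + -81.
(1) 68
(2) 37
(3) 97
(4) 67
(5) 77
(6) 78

First: 73 + 85 = 158
Then: 158 + -81 = 77
5) 77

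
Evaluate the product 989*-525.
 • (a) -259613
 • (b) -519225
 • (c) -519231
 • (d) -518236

989 * -525 = -519225
b) -519225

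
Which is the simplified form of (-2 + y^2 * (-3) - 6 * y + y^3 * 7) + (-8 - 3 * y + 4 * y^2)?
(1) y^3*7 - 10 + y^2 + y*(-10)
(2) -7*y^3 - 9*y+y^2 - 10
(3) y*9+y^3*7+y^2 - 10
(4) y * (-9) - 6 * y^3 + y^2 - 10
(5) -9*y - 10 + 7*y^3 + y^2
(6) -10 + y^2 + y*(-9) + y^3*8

Adding the polynomials and combining like terms:
(-2 + y^2*(-3) - 6*y + y^3*7) + (-8 - 3*y + 4*y^2)
= -9*y - 10 + 7*y^3 + y^2
5) -9*y - 10 + 7*y^3 + y^2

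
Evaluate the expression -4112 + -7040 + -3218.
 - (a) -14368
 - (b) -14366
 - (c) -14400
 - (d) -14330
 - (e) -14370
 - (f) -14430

First: -4112 + -7040 = -11152
Then: -11152 + -3218 = -14370
e) -14370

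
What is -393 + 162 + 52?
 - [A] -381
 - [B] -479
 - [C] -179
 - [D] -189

First: -393 + 162 = -231
Then: -231 + 52 = -179
C) -179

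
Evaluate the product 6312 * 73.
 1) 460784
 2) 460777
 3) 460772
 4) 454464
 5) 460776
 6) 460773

6312 * 73 = 460776
5) 460776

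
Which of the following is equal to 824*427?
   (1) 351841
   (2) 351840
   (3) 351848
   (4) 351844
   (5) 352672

824 * 427 = 351848
3) 351848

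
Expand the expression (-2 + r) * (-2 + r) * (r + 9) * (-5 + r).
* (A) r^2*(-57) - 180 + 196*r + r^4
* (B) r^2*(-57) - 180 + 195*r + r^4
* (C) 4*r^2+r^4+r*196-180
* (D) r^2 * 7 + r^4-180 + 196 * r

Expanding (-2 + r) * (-2 + r) * (r + 9) * (-5 + r):
= r^2*(-57) - 180 + 196*r + r^4
A) r^2*(-57) - 180 + 196*r + r^4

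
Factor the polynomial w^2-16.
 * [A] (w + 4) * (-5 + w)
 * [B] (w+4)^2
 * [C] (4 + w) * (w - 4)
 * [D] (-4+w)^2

We need to factor w^2-16.
The factored form is (4 + w) * (w - 4).
C) (4 + w) * (w - 4)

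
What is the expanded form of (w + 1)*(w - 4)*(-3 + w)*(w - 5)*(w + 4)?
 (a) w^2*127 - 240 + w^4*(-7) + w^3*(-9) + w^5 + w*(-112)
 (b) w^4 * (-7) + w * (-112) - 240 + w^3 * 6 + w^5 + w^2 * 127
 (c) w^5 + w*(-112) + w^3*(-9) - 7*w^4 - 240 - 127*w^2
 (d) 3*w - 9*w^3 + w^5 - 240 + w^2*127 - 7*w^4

Expanding (w + 1)*(w - 4)*(-3 + w)*(w - 5)*(w + 4):
= w^2*127 - 240 + w^4*(-7) + w^3*(-9) + w^5 + w*(-112)
a) w^2*127 - 240 + w^4*(-7) + w^3*(-9) + w^5 + w*(-112)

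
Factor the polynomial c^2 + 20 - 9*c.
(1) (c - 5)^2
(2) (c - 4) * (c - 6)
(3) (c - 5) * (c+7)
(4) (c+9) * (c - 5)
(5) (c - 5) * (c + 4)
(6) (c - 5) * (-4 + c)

We need to factor c^2 + 20 - 9*c.
The factored form is (c - 5) * (-4 + c).
6) (c - 5) * (-4 + c)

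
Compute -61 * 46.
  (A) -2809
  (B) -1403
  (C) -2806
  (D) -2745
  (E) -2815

-61 * 46 = -2806
C) -2806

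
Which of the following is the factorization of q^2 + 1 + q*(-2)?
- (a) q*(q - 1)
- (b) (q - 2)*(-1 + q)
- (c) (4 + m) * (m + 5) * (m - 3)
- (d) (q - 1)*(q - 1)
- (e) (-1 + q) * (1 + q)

We need to factor q^2 + 1 + q*(-2).
The factored form is (q - 1)*(q - 1).
d) (q - 1)*(q - 1)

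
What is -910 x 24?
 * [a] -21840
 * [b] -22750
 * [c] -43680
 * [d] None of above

-910 * 24 = -21840
a) -21840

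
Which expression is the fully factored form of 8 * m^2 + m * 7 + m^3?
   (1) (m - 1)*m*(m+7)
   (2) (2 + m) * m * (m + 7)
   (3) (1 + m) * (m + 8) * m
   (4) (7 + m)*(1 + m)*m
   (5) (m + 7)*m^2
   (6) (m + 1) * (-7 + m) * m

We need to factor 8 * m^2 + m * 7 + m^3.
The factored form is (7 + m)*(1 + m)*m.
4) (7 + m)*(1 + m)*m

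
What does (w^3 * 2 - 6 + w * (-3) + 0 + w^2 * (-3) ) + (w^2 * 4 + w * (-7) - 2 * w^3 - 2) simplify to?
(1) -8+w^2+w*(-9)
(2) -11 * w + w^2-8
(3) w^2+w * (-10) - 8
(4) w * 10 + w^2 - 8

Adding the polynomials and combining like terms:
(w^3*2 - 6 + w*(-3) + 0 + w^2*(-3)) + (w^2*4 + w*(-7) - 2*w^3 - 2)
= w^2+w * (-10) - 8
3) w^2+w * (-10) - 8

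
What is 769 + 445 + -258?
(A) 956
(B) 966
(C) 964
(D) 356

First: 769 + 445 = 1214
Then: 1214 + -258 = 956
A) 956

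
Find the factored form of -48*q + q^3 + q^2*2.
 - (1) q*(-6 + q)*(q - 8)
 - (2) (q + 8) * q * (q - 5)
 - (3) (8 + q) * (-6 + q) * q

We need to factor -48*q + q^3 + q^2*2.
The factored form is (8 + q) * (-6 + q) * q.
3) (8 + q) * (-6 + q) * q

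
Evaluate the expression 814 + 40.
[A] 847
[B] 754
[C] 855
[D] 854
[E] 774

814 + 40 = 854
D) 854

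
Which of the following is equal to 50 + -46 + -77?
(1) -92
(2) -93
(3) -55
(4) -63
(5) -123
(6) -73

First: 50 + -46 = 4
Then: 4 + -77 = -73
6) -73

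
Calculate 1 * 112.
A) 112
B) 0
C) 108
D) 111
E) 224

1 * 112 = 112
A) 112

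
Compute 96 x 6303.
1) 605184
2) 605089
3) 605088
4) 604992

96 * 6303 = 605088
3) 605088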